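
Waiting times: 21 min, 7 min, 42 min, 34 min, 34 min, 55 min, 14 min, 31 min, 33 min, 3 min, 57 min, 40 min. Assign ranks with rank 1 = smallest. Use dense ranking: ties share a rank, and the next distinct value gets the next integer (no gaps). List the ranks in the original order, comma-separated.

4, 2, 9, 7, 7, 10, 3, 5, 6, 1, 11, 8

Sorted (ascending): 3, 7, 14, 21, 31, 33, 34, 34, 40, 42, 55, 57
The 2 values of 34 share dense rank 7.
Remaining distinct values take the next consecutive integers.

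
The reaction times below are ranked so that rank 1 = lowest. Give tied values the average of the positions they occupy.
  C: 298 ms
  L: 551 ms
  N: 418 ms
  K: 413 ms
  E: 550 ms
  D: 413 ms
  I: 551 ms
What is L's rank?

6.5

Sorted (ascending): 298, 413, 413, 418, 550, 551, 551
The 2 values of 413 occupy positions 2–3 → average rank (2+3)/2 = 2.5.
The 2 values of 551 occupy positions 6–7 → average rank (6+7)/2 = 6.5.
L has value 551 ms → rank 6.5.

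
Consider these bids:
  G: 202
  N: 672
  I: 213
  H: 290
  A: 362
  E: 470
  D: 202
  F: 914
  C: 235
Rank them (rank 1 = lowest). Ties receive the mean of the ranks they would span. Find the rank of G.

Sorted (ascending): 202, 202, 213, 235, 290, 362, 470, 672, 914
The 2 values of 202 occupy positions 1–2 → average rank (1+2)/2 = 1.5.
G has value 202 → rank 1.5.

1.5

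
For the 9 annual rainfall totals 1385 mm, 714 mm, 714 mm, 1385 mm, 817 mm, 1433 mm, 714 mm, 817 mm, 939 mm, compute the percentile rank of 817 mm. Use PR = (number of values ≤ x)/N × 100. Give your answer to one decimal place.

N = 9.
Strictly below 817: 3. Equal to 817: 2.
PR = 5/9 × 100 = 55.6

55.6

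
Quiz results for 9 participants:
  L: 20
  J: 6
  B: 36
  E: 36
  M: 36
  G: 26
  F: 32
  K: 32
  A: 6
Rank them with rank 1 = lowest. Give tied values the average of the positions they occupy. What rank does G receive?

Sorted (ascending): 6, 6, 20, 26, 32, 32, 36, 36, 36
The 2 values of 6 occupy positions 1–2 → average rank (1+2)/2 = 1.5.
The 2 values of 32 occupy positions 5–6 → average rank (5+6)/2 = 5.5.
The 3 values of 36 occupy positions 7–9 → average rank 8.
G has value 26 → rank 4.

4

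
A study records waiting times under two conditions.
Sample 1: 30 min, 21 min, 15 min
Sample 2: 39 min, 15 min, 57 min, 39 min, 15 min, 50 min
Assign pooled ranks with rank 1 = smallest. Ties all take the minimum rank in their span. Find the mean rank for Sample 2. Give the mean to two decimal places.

Sorted (ascending): 15, 15, 15, 21, 30, 39, 39, 50, 57
The 3 values of 15 occupy positions 1–3 → each gets rank 1.
The 2 values of 39 occupy positions 6–7 → each gets rank 6.
Sample 2 values → pooled ranks: 39→6, 15→1, 57→9, 39→6, 15→1, 50→8
Mean rank = (6 + 1 + 9 + 6 + 1 + 8) / 6 = 5.17

5.17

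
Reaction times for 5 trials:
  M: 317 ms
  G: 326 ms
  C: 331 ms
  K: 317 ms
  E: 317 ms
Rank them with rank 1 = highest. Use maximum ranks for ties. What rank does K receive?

5

Sorted (descending): 331, 326, 317, 317, 317
The 3 values of 317 occupy positions 3–5 → each gets rank 5.
K has value 317 ms → rank 5.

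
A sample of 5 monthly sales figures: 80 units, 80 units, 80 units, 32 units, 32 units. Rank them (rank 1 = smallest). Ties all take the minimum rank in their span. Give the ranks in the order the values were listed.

Sorted (ascending): 32, 32, 80, 80, 80
The 2 values of 32 occupy positions 1–2 → each gets rank 1.
The 3 values of 80 occupy positions 3–5 → each gets rank 3.

3, 3, 3, 1, 1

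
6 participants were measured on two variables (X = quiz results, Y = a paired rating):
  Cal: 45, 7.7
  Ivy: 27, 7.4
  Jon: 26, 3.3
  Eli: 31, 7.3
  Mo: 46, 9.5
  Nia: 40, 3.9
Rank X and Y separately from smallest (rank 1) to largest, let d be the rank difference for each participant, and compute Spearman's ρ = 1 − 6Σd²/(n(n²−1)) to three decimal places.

Ranks of variable 1: 5, 2, 1, 3, 6, 4
Ranks of variable 2: 5, 4, 1, 3, 6, 2
d = r₁ − r₂: 0, -2, 0, 0, 0, 2
d²: 0, 4, 0, 0, 0, 4; Σd² = 8
ρ = 1 − 6·8/(6·35) = 1 − 48/210 = 0.771

0.771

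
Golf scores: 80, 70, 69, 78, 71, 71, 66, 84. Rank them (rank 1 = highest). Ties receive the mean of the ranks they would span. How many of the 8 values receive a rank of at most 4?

3

Sorted (descending): 84, 80, 78, 71, 71, 70, 69, 66
The 2 values of 71 occupy positions 4–5 → average rank (4+5)/2 = 4.5.
Ranks ≤ 4: {1, 2, 3} → 3 values.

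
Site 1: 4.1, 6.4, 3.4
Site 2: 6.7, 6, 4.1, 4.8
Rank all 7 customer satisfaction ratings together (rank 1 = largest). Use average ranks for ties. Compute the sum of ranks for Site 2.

13.5

Sorted (descending): 6.7, 6.4, 6, 4.8, 4.1, 4.1, 3.4
The 2 values of 4.1 occupy positions 5–6 → average rank (5+6)/2 = 5.5.
Site 2 values → pooled ranks: 6.7→1, 6→3, 4.1→5.5, 4.8→4
Rank sum = 1 + 3 + 5.5 + 4 = 13.5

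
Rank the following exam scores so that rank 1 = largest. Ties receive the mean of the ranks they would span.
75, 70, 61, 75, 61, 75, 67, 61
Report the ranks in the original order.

Sorted (descending): 75, 75, 75, 70, 67, 61, 61, 61
The 3 values of 75 occupy positions 1–3 → average rank 2.
The 3 values of 61 occupy positions 6–8 → average rank 7.

2, 4, 7, 2, 7, 2, 5, 7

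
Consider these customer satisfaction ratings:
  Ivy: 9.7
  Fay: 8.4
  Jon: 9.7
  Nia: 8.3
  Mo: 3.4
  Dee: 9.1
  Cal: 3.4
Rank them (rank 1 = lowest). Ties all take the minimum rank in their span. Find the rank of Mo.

Sorted (ascending): 3.4, 3.4, 8.3, 8.4, 9.1, 9.7, 9.7
The 2 values of 3.4 occupy positions 1–2 → each gets rank 1.
The 2 values of 9.7 occupy positions 6–7 → each gets rank 6.
Mo has value 3.4 → rank 1.

1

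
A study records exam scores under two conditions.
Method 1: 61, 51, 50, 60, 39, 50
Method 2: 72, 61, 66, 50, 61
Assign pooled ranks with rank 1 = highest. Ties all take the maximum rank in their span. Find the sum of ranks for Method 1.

Sorted (descending): 72, 66, 61, 61, 61, 60, 51, 50, 50, 50, 39
The 3 values of 61 occupy positions 3–5 → each gets rank 5.
The 3 values of 50 occupy positions 8–10 → each gets rank 10.
Method 1 values → pooled ranks: 61→5, 51→7, 50→10, 60→6, 39→11, 50→10
Rank sum = 5 + 7 + 10 + 6 + 11 + 10 = 49

49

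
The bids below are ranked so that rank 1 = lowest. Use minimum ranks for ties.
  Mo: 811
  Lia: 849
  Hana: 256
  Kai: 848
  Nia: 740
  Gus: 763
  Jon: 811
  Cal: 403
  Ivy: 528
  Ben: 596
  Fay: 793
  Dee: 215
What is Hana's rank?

Sorted (ascending): 215, 256, 403, 528, 596, 740, 763, 793, 811, 811, 848, 849
The 2 values of 811 occupy positions 9–10 → each gets rank 9.
Hana has value 256 → rank 2.

2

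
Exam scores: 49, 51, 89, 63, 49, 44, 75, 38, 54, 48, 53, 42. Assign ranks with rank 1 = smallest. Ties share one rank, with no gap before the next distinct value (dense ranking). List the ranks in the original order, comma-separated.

Sorted (ascending): 38, 42, 44, 48, 49, 49, 51, 53, 54, 63, 75, 89
The 2 values of 49 share dense rank 5.
Remaining distinct values take the next consecutive integers.

5, 6, 11, 9, 5, 3, 10, 1, 8, 4, 7, 2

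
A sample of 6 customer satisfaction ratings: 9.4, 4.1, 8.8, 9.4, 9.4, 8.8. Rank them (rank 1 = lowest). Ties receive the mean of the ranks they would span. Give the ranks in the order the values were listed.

Sorted (ascending): 4.1, 8.8, 8.8, 9.4, 9.4, 9.4
The 2 values of 8.8 occupy positions 2–3 → average rank (2+3)/2 = 2.5.
The 3 values of 9.4 occupy positions 4–6 → average rank 5.

5, 1, 2.5, 5, 5, 2.5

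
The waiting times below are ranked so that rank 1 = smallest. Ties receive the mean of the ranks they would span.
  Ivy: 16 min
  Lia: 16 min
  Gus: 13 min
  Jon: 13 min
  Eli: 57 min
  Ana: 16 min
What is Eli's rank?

6

Sorted (ascending): 13, 13, 16, 16, 16, 57
The 2 values of 13 occupy positions 1–2 → average rank (1+2)/2 = 1.5.
The 3 values of 16 occupy positions 3–5 → average rank 4.
Eli has value 57 min → rank 6.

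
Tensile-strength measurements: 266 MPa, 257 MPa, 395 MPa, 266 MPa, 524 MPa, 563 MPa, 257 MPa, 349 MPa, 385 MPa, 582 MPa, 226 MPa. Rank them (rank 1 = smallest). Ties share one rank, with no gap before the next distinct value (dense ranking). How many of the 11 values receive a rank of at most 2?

3

Sorted (ascending): 226, 257, 257, 266, 266, 349, 385, 395, 524, 563, 582
The 2 values of 257 share dense rank 2.
The 2 values of 266 share dense rank 3.
Remaining distinct values take the next consecutive integers.
Ranks ≤ 2: {1, 2, 2} → 3 values.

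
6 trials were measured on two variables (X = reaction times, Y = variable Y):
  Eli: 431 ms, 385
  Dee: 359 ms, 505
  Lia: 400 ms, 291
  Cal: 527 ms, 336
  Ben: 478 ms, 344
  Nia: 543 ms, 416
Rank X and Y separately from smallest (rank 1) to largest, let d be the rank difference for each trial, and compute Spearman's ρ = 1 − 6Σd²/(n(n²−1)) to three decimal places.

Ranks of variable 1: 3, 1, 2, 5, 4, 6
Ranks of variable 2: 4, 6, 1, 2, 3, 5
d = r₁ − r₂: -1, -5, 1, 3, 1, 1
d²: 1, 25, 1, 9, 1, 1; Σd² = 38
ρ = 1 − 6·38/(6·35) = 1 − 228/210 = -0.086

-0.086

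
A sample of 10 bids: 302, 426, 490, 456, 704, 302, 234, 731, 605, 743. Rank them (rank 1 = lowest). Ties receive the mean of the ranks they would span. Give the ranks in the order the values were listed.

2.5, 4, 6, 5, 8, 2.5, 1, 9, 7, 10

Sorted (ascending): 234, 302, 302, 426, 456, 490, 605, 704, 731, 743
The 2 values of 302 occupy positions 2–3 → average rank (2+3)/2 = 2.5.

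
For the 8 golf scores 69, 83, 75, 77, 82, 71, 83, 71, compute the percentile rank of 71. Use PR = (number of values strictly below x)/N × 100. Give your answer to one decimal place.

12.5

N = 8.
Strictly below 71: 1. Equal to 71: 2.
PR = 1/8 × 100 = 12.5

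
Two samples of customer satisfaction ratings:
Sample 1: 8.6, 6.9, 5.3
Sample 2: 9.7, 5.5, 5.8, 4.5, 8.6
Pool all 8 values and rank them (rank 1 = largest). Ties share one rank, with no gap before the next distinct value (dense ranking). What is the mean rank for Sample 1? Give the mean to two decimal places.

3.67

Sorted (descending): 9.7, 8.6, 8.6, 6.9, 5.8, 5.5, 5.3, 4.5
The 2 values of 8.6 share dense rank 2.
Remaining distinct values take the next consecutive integers.
Sample 1 values → pooled ranks: 8.6→2, 6.9→3, 5.3→6
Mean rank = (2 + 3 + 6) / 3 = 3.67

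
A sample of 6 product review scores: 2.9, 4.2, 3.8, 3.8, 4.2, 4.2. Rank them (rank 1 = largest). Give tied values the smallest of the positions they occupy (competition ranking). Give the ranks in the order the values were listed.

Sorted (descending): 4.2, 4.2, 4.2, 3.8, 3.8, 2.9
The 3 values of 4.2 occupy positions 1–3 → each gets rank 1.
The 2 values of 3.8 occupy positions 4–5 → each gets rank 4.

6, 1, 4, 4, 1, 1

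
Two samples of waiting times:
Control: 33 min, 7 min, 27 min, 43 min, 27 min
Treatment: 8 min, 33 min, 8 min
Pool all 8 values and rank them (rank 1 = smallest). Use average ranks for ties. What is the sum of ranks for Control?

Sorted (ascending): 7, 8, 8, 27, 27, 33, 33, 43
The 2 values of 8 occupy positions 2–3 → average rank (2+3)/2 = 2.5.
The 2 values of 27 occupy positions 4–5 → average rank (4+5)/2 = 4.5.
The 2 values of 33 occupy positions 6–7 → average rank (6+7)/2 = 6.5.
Control values → pooled ranks: 33→6.5, 7→1, 27→4.5, 43→8, 27→4.5
Rank sum = 6.5 + 1 + 4.5 + 8 + 4.5 = 24.5

24.5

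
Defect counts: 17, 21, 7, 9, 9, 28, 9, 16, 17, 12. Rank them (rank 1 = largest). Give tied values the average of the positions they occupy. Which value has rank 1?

Sorted (descending): 28, 21, 17, 17, 16, 12, 9, 9, 9, 7
The 2 values of 17 occupy positions 3–4 → average rank (3+4)/2 = 3.5.
The 3 values of 9 occupy positions 7–9 → average rank 8.
Rank 1 → value 28.

28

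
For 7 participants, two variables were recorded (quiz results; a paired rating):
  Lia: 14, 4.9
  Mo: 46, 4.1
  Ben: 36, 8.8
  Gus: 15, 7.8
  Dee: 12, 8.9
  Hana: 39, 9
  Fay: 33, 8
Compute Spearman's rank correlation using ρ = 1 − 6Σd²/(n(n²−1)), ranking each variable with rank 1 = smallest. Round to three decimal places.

Ranks of variable 1: 2, 7, 5, 3, 1, 6, 4
Ranks of variable 2: 2, 1, 5, 3, 6, 7, 4
d = r₁ − r₂: 0, 6, 0, 0, -5, -1, 0
d²: 0, 36, 0, 0, 25, 1, 0; Σd² = 62
ρ = 1 − 6·62/(7·48) = 1 − 372/336 = -0.107

-0.107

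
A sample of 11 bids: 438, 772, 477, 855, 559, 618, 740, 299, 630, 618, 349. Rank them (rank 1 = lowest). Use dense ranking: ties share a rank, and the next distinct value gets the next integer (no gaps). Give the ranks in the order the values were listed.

3, 9, 4, 10, 5, 6, 8, 1, 7, 6, 2

Sorted (ascending): 299, 349, 438, 477, 559, 618, 618, 630, 740, 772, 855
The 2 values of 618 share dense rank 6.
Remaining distinct values take the next consecutive integers.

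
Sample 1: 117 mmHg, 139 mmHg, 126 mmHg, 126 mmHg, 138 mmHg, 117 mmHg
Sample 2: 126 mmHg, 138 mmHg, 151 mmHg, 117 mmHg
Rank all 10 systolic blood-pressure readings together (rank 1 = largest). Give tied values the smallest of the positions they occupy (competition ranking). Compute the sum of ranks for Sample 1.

31

Sorted (descending): 151, 139, 138, 138, 126, 126, 126, 117, 117, 117
The 2 values of 138 occupy positions 3–4 → each gets rank 3.
The 3 values of 126 occupy positions 5–7 → each gets rank 5.
The 3 values of 117 occupy positions 8–10 → each gets rank 8.
Sample 1 values → pooled ranks: 117→8, 139→2, 126→5, 126→5, 138→3, 117→8
Rank sum = 8 + 2 + 5 + 5 + 3 + 8 = 31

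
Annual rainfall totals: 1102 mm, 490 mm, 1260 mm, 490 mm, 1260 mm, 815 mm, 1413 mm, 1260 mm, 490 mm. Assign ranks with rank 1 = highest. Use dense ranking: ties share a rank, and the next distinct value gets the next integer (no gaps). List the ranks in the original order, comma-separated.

3, 5, 2, 5, 2, 4, 1, 2, 5

Sorted (descending): 1413, 1260, 1260, 1260, 1102, 815, 490, 490, 490
The 3 values of 1260 share dense rank 2.
The 3 values of 490 share dense rank 5.
Remaining distinct values take the next consecutive integers.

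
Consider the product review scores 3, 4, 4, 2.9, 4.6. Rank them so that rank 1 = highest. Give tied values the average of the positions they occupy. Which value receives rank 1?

4.6

Sorted (descending): 4.6, 4, 4, 3, 2.9
The 2 values of 4 occupy positions 2–3 → average rank (2+3)/2 = 2.5.
Rank 1 → value 4.6.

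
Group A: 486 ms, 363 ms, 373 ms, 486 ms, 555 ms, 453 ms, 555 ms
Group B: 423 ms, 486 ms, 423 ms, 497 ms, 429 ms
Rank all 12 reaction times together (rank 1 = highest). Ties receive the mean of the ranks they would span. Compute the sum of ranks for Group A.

43

Sorted (descending): 555, 555, 497, 486, 486, 486, 453, 429, 423, 423, 373, 363
The 2 values of 555 occupy positions 1–2 → average rank (1+2)/2 = 1.5.
The 3 values of 486 occupy positions 4–6 → average rank 5.
The 2 values of 423 occupy positions 9–10 → average rank (9+10)/2 = 9.5.
Group A values → pooled ranks: 486→5, 363→12, 373→11, 486→5, 555→1.5, 453→7, 555→1.5
Rank sum = 5 + 12 + 11 + 5 + 1.5 + 7 + 1.5 = 43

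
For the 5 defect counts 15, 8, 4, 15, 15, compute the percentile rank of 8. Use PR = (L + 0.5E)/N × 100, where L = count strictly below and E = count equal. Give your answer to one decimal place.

N = 5.
Strictly below 8: 1. Equal to 8: 1.
PR = (1 + 0.5·1)/5 × 100 = 30.0

30.0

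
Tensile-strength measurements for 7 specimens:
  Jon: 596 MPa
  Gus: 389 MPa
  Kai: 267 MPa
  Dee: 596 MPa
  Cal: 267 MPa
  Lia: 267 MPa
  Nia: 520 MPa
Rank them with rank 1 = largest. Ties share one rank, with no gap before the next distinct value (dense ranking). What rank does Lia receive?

Sorted (descending): 596, 596, 520, 389, 267, 267, 267
The 2 values of 596 share dense rank 1.
The 3 values of 267 share dense rank 4.
Remaining distinct values take the next consecutive integers.
Lia has value 267 MPa → rank 4.

4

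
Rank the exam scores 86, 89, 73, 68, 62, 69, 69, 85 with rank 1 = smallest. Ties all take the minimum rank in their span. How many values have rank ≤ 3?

4

Sorted (ascending): 62, 68, 69, 69, 73, 85, 86, 89
The 2 values of 69 occupy positions 3–4 → each gets rank 3.
Ranks ≤ 3: {1, 2, 3, 3} → 4 values.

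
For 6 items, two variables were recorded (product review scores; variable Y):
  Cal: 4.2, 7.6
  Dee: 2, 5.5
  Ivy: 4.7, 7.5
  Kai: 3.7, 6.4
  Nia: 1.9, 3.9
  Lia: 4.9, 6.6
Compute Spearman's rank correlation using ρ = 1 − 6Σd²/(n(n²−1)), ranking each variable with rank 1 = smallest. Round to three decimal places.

Ranks of variable 1: 4, 2, 5, 3, 1, 6
Ranks of variable 2: 6, 2, 5, 3, 1, 4
d = r₁ − r₂: -2, 0, 0, 0, 0, 2
d²: 4, 0, 0, 0, 0, 4; Σd² = 8
ρ = 1 − 6·8/(6·35) = 1 − 48/210 = 0.771

0.771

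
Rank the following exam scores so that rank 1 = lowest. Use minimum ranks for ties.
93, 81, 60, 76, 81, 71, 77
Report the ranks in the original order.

7, 5, 1, 3, 5, 2, 4

Sorted (ascending): 60, 71, 76, 77, 81, 81, 93
The 2 values of 81 occupy positions 5–6 → each gets rank 5.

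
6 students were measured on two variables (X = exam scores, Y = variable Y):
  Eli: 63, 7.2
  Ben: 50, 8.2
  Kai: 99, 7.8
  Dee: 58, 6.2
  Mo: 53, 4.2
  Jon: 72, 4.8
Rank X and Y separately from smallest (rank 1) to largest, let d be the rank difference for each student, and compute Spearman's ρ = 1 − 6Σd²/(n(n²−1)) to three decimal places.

-0.029

Ranks of variable 1: 4, 1, 6, 3, 2, 5
Ranks of variable 2: 4, 6, 5, 3, 1, 2
d = r₁ − r₂: 0, -5, 1, 0, 1, 3
d²: 0, 25, 1, 0, 1, 9; Σd² = 36
ρ = 1 − 6·36/(6·35) = 1 − 216/210 = -0.029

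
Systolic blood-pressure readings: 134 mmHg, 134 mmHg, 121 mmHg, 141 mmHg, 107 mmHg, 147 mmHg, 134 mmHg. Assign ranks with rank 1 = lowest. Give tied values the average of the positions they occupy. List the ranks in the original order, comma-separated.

Sorted (ascending): 107, 121, 134, 134, 134, 141, 147
The 3 values of 134 occupy positions 3–5 → average rank 4.

4, 4, 2, 6, 1, 7, 4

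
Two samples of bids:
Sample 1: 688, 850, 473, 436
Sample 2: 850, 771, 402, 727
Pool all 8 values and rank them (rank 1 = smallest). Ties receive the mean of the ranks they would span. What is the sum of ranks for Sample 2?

Sorted (ascending): 402, 436, 473, 688, 727, 771, 850, 850
The 2 values of 850 occupy positions 7–8 → average rank (7+8)/2 = 7.5.
Sample 2 values → pooled ranks: 850→7.5, 771→6, 402→1, 727→5
Rank sum = 7.5 + 6 + 1 + 5 = 19.5

19.5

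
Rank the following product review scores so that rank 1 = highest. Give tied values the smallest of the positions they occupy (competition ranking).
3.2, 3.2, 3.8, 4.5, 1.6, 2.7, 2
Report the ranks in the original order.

Sorted (descending): 4.5, 3.8, 3.2, 3.2, 2.7, 2, 1.6
The 2 values of 3.2 occupy positions 3–4 → each gets rank 3.

3, 3, 2, 1, 7, 5, 6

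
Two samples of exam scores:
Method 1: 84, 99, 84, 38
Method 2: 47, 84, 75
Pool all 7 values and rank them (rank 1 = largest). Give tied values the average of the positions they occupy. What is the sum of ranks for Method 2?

14

Sorted (descending): 99, 84, 84, 84, 75, 47, 38
The 3 values of 84 occupy positions 2–4 → average rank 3.
Method 2 values → pooled ranks: 47→6, 84→3, 75→5
Rank sum = 6 + 3 + 5 = 14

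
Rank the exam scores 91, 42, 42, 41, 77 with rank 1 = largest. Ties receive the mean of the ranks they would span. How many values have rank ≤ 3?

Sorted (descending): 91, 77, 42, 42, 41
The 2 values of 42 occupy positions 3–4 → average rank (3+4)/2 = 3.5.
Ranks ≤ 3: {1, 2} → 2 values.

2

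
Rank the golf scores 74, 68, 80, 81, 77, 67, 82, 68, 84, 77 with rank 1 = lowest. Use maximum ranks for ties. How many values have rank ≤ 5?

4

Sorted (ascending): 67, 68, 68, 74, 77, 77, 80, 81, 82, 84
The 2 values of 68 occupy positions 2–3 → each gets rank 3.
The 2 values of 77 occupy positions 5–6 → each gets rank 6.
Ranks ≤ 5: {1, 3, 3, 4} → 4 values.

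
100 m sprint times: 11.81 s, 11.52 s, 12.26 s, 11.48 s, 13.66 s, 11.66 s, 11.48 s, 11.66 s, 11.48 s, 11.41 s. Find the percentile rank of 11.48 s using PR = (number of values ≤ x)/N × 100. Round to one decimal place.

N = 10.
Strictly below 11.48: 1. Equal to 11.48: 3.
PR = 4/10 × 100 = 40.0

40.0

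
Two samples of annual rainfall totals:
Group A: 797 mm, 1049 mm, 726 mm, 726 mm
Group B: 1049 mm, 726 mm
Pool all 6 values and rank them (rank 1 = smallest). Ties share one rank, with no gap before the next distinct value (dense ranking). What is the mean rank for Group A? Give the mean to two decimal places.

1.75

Sorted (ascending): 726, 726, 726, 797, 1049, 1049
The 3 values of 726 share dense rank 1.
The 2 values of 1049 share dense rank 3.
Remaining distinct values take the next consecutive integers.
Group A values → pooled ranks: 797→2, 1049→3, 726→1, 726→1
Mean rank = (2 + 3 + 1 + 1) / 4 = 1.75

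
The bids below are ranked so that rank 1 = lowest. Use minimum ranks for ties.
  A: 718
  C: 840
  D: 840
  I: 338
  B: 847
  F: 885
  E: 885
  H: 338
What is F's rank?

Sorted (ascending): 338, 338, 718, 840, 840, 847, 885, 885
The 2 values of 338 occupy positions 1–2 → each gets rank 1.
The 2 values of 840 occupy positions 4–5 → each gets rank 4.
The 2 values of 885 occupy positions 7–8 → each gets rank 7.
F has value 885 → rank 7.

7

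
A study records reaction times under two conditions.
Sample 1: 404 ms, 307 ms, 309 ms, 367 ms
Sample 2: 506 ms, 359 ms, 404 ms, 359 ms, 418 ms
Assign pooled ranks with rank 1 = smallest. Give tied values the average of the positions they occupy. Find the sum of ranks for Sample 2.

Sorted (ascending): 307, 309, 359, 359, 367, 404, 404, 418, 506
The 2 values of 359 occupy positions 3–4 → average rank (3+4)/2 = 3.5.
The 2 values of 404 occupy positions 6–7 → average rank (6+7)/2 = 6.5.
Sample 2 values → pooled ranks: 506→9, 359→3.5, 404→6.5, 359→3.5, 418→8
Rank sum = 9 + 3.5 + 6.5 + 3.5 + 8 = 30.5

30.5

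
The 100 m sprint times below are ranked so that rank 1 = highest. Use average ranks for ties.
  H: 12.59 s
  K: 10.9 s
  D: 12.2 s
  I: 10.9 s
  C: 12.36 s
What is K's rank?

Sorted (descending): 12.59, 12.36, 12.2, 10.9, 10.9
The 2 values of 10.9 occupy positions 4–5 → average rank (4+5)/2 = 4.5.
K has value 10.9 s → rank 4.5.

4.5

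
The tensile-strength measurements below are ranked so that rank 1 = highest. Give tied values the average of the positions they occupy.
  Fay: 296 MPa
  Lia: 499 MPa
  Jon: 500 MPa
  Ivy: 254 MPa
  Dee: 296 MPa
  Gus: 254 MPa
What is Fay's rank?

3.5

Sorted (descending): 500, 499, 296, 296, 254, 254
The 2 values of 296 occupy positions 3–4 → average rank (3+4)/2 = 3.5.
The 2 values of 254 occupy positions 5–6 → average rank (5+6)/2 = 5.5.
Fay has value 296 MPa → rank 3.5.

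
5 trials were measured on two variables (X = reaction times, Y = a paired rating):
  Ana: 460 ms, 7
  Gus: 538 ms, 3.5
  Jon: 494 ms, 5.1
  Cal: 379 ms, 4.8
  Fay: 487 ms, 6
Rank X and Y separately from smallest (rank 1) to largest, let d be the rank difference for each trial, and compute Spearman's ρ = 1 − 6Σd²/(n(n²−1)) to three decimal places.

Ranks of variable 1: 2, 5, 4, 1, 3
Ranks of variable 2: 5, 1, 3, 2, 4
d = r₁ − r₂: -3, 4, 1, -1, -1
d²: 9, 16, 1, 1, 1; Σd² = 28
ρ = 1 − 6·28/(5·24) = 1 − 168/120 = -0.400

-0.400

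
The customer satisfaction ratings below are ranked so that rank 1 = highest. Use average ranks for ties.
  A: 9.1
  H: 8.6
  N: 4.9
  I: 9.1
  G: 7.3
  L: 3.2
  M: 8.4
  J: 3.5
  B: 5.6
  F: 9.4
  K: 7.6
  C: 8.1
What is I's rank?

Sorted (descending): 9.4, 9.1, 9.1, 8.6, 8.4, 8.1, 7.6, 7.3, 5.6, 4.9, 3.5, 3.2
The 2 values of 9.1 occupy positions 2–3 → average rank (2+3)/2 = 2.5.
I has value 9.1 → rank 2.5.

2.5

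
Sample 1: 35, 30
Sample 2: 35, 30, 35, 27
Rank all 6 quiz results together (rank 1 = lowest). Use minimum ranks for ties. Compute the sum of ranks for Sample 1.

Sorted (ascending): 27, 30, 30, 35, 35, 35
The 2 values of 30 occupy positions 2–3 → each gets rank 2.
The 3 values of 35 occupy positions 4–6 → each gets rank 4.
Sample 1 values → pooled ranks: 35→4, 30→2
Rank sum = 4 + 2 = 6

6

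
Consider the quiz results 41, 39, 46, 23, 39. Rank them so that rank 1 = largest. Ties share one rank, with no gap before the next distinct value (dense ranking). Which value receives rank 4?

Sorted (descending): 46, 41, 39, 39, 23
The 2 values of 39 share dense rank 3.
Remaining distinct values take the next consecutive integers.
Rank 4 → value 23.

23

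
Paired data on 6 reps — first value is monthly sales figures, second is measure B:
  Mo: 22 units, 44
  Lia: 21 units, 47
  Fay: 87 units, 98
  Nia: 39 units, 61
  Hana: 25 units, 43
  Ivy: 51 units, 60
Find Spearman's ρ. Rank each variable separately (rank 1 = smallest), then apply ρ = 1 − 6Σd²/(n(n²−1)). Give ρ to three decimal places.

0.714

Ranks of variable 1: 2, 1, 6, 4, 3, 5
Ranks of variable 2: 2, 3, 6, 5, 1, 4
d = r₁ − r₂: 0, -2, 0, -1, 2, 1
d²: 0, 4, 0, 1, 4, 1; Σd² = 10
ρ = 1 − 6·10/(6·35) = 1 − 60/210 = 0.714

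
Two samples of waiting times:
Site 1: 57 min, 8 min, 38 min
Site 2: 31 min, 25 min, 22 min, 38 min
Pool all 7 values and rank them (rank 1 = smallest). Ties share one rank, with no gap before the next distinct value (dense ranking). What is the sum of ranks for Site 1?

Sorted (ascending): 8, 22, 25, 31, 38, 38, 57
The 2 values of 38 share dense rank 5.
Remaining distinct values take the next consecutive integers.
Site 1 values → pooled ranks: 57→6, 8→1, 38→5
Rank sum = 6 + 1 + 5 = 12

12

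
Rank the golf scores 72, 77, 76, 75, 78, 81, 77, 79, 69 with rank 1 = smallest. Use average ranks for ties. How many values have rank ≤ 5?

4

Sorted (ascending): 69, 72, 75, 76, 77, 77, 78, 79, 81
The 2 values of 77 occupy positions 5–6 → average rank (5+6)/2 = 5.5.
Ranks ≤ 5: {1, 2, 3, 4} → 4 values.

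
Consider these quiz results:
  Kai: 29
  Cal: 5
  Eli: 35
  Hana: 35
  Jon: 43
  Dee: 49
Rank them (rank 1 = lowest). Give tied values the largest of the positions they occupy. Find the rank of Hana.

Sorted (ascending): 5, 29, 35, 35, 43, 49
The 2 values of 35 occupy positions 3–4 → each gets rank 4.
Hana has value 35 → rank 4.

4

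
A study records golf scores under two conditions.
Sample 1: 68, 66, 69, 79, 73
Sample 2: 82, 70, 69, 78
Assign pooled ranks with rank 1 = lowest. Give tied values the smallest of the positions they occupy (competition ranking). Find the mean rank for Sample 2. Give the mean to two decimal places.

6.00

Sorted (ascending): 66, 68, 69, 69, 70, 73, 78, 79, 82
The 2 values of 69 occupy positions 3–4 → each gets rank 3.
Sample 2 values → pooled ranks: 82→9, 70→5, 69→3, 78→7
Mean rank = (9 + 5 + 3 + 7) / 4 = 6.00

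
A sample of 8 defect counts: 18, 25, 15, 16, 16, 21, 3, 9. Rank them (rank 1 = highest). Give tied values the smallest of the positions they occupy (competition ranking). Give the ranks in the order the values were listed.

Sorted (descending): 25, 21, 18, 16, 16, 15, 9, 3
The 2 values of 16 occupy positions 4–5 → each gets rank 4.

3, 1, 6, 4, 4, 2, 8, 7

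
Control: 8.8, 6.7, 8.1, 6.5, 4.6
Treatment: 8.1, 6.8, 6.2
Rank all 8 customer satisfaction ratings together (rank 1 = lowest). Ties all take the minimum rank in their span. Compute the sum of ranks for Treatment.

Sorted (ascending): 4.6, 6.2, 6.5, 6.7, 6.8, 8.1, 8.1, 8.8
The 2 values of 8.1 occupy positions 6–7 → each gets rank 6.
Treatment values → pooled ranks: 8.1→6, 6.8→5, 6.2→2
Rank sum = 6 + 5 + 2 = 13

13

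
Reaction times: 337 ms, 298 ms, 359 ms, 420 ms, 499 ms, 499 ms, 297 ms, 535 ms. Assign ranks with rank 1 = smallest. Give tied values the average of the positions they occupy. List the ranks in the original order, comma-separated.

3, 2, 4, 5, 6.5, 6.5, 1, 8

Sorted (ascending): 297, 298, 337, 359, 420, 499, 499, 535
The 2 values of 499 occupy positions 6–7 → average rank (6+7)/2 = 6.5.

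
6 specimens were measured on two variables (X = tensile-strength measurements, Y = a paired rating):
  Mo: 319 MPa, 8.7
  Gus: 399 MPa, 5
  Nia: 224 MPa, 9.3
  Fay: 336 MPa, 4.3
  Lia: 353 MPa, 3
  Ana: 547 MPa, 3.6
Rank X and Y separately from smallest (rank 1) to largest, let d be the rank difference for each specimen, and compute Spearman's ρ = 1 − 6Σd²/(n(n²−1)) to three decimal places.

-0.714

Ranks of variable 1: 2, 5, 1, 3, 4, 6
Ranks of variable 2: 5, 4, 6, 3, 1, 2
d = r₁ − r₂: -3, 1, -5, 0, 3, 4
d²: 9, 1, 25, 0, 9, 16; Σd² = 60
ρ = 1 − 6·60/(6·35) = 1 − 360/210 = -0.714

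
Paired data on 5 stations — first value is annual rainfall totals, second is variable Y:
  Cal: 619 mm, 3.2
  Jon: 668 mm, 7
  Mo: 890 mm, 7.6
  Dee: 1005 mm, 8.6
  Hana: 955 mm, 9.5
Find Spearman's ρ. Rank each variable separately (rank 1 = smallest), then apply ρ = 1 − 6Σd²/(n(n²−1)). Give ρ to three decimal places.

Ranks of variable 1: 1, 2, 3, 5, 4
Ranks of variable 2: 1, 2, 3, 4, 5
d = r₁ − r₂: 0, 0, 0, 1, -1
d²: 0, 0, 0, 1, 1; Σd² = 2
ρ = 1 − 6·2/(5·24) = 1 − 12/120 = 0.900

0.900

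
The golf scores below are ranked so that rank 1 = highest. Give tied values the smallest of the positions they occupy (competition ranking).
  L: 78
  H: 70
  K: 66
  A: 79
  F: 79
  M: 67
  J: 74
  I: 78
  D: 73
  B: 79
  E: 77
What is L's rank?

Sorted (descending): 79, 79, 79, 78, 78, 77, 74, 73, 70, 67, 66
The 3 values of 79 occupy positions 1–3 → each gets rank 1.
The 2 values of 78 occupy positions 4–5 → each gets rank 4.
L has value 78 → rank 4.

4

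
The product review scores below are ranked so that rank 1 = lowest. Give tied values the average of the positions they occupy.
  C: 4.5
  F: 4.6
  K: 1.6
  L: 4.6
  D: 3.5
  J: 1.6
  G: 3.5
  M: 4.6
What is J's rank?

1.5

Sorted (ascending): 1.6, 1.6, 3.5, 3.5, 4.5, 4.6, 4.6, 4.6
The 2 values of 1.6 occupy positions 1–2 → average rank (1+2)/2 = 1.5.
The 2 values of 3.5 occupy positions 3–4 → average rank (3+4)/2 = 3.5.
The 3 values of 4.6 occupy positions 6–8 → average rank 7.
J has value 1.6 → rank 1.5.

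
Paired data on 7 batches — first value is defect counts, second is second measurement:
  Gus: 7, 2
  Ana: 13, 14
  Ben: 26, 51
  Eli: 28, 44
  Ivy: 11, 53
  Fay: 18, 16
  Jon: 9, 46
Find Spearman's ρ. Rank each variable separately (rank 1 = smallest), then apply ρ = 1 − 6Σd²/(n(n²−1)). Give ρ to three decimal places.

Ranks of variable 1: 1, 4, 6, 7, 3, 5, 2
Ranks of variable 2: 1, 2, 6, 4, 7, 3, 5
d = r₁ − r₂: 0, 2, 0, 3, -4, 2, -3
d²: 0, 4, 0, 9, 16, 4, 9; Σd² = 42
ρ = 1 − 6·42/(7·48) = 1 − 252/336 = 0.250

0.250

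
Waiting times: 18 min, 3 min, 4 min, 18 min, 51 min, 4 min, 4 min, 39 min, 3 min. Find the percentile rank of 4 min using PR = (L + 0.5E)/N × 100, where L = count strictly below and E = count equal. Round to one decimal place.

N = 9.
Strictly below 4: 2. Equal to 4: 3.
PR = (2 + 0.5·3)/9 × 100 = 38.9

38.9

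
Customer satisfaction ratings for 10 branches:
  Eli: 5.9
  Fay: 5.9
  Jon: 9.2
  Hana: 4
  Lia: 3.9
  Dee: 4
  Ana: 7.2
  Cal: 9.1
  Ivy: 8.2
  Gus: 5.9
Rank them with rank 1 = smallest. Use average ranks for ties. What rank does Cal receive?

9

Sorted (ascending): 3.9, 4, 4, 5.9, 5.9, 5.9, 7.2, 8.2, 9.1, 9.2
The 2 values of 4 occupy positions 2–3 → average rank (2+3)/2 = 2.5.
The 3 values of 5.9 occupy positions 4–6 → average rank 5.
Cal has value 9.1 → rank 9.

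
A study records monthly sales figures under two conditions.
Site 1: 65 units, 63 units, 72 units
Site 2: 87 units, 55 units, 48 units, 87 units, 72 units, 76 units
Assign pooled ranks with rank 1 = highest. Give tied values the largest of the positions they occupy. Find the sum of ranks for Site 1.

Sorted (descending): 87, 87, 76, 72, 72, 65, 63, 55, 48
The 2 values of 87 occupy positions 1–2 → each gets rank 2.
The 2 values of 72 occupy positions 4–5 → each gets rank 5.
Site 1 values → pooled ranks: 65→6, 63→7, 72→5
Rank sum = 6 + 7 + 5 = 18

18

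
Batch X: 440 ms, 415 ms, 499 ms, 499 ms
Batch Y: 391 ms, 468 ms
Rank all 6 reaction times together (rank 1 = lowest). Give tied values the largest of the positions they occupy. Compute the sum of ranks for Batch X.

Sorted (ascending): 391, 415, 440, 468, 499, 499
The 2 values of 499 occupy positions 5–6 → each gets rank 6.
Batch X values → pooled ranks: 440→3, 415→2, 499→6, 499→6
Rank sum = 3 + 2 + 6 + 6 = 17

17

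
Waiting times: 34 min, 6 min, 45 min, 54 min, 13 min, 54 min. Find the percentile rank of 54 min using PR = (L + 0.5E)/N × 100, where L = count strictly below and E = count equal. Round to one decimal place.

N = 6.
Strictly below 54: 4. Equal to 54: 2.
PR = (4 + 0.5·2)/6 × 100 = 83.3

83.3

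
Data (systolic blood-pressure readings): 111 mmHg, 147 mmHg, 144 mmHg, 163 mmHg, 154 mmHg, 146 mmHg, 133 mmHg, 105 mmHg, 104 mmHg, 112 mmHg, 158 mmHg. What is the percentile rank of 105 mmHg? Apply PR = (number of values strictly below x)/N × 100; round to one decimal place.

9.1

N = 11.
Strictly below 105: 1. Equal to 105: 1.
PR = 1/11 × 100 = 9.1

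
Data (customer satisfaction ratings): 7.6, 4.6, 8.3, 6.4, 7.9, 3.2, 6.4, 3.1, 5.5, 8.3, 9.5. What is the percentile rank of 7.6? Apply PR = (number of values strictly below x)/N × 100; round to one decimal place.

54.5

N = 11.
Strictly below 7.6: 6. Equal to 7.6: 1.
PR = 6/11 × 100 = 54.5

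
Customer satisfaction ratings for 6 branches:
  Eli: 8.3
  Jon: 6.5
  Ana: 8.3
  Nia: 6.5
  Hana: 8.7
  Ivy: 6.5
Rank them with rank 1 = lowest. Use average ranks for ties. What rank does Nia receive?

Sorted (ascending): 6.5, 6.5, 6.5, 8.3, 8.3, 8.7
The 3 values of 6.5 occupy positions 1–3 → average rank 2.
The 2 values of 8.3 occupy positions 4–5 → average rank (4+5)/2 = 4.5.
Nia has value 6.5 → rank 2.

2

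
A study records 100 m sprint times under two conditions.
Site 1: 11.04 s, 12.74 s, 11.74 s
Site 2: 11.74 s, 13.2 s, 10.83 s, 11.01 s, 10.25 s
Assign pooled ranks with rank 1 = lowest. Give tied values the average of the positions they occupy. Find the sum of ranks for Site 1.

Sorted (ascending): 10.25, 10.83, 11.01, 11.04, 11.74, 11.74, 12.74, 13.2
The 2 values of 11.74 occupy positions 5–6 → average rank (5+6)/2 = 5.5.
Site 1 values → pooled ranks: 11.04→4, 12.74→7, 11.74→5.5
Rank sum = 4 + 7 + 5.5 = 16.5

16.5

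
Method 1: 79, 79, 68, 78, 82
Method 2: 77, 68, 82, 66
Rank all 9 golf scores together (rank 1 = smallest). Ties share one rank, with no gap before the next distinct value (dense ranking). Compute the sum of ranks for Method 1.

Sorted (ascending): 66, 68, 68, 77, 78, 79, 79, 82, 82
The 2 values of 68 share dense rank 2.
The 2 values of 79 share dense rank 5.
The 2 values of 82 share dense rank 6.
Remaining distinct values take the next consecutive integers.
Method 1 values → pooled ranks: 79→5, 79→5, 68→2, 78→4, 82→6
Rank sum = 5 + 5 + 2 + 4 + 6 = 22

22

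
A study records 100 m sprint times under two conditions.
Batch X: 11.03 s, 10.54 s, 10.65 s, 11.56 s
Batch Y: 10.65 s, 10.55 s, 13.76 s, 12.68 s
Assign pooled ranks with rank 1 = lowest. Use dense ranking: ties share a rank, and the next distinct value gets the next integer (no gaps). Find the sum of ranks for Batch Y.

Sorted (ascending): 10.54, 10.55, 10.65, 10.65, 11.03, 11.56, 12.68, 13.76
The 2 values of 10.65 share dense rank 3.
Remaining distinct values take the next consecutive integers.
Batch Y values → pooled ranks: 10.65→3, 10.55→2, 13.76→7, 12.68→6
Rank sum = 3 + 2 + 7 + 6 = 18

18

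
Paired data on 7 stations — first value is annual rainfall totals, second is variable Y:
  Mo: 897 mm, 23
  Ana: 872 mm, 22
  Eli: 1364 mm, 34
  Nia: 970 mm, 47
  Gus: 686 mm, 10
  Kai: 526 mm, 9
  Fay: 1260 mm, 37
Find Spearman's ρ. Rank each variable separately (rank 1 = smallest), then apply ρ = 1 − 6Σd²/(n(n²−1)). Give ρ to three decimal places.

0.857

Ranks of variable 1: 4, 3, 7, 5, 2, 1, 6
Ranks of variable 2: 4, 3, 5, 7, 2, 1, 6
d = r₁ − r₂: 0, 0, 2, -2, 0, 0, 0
d²: 0, 0, 4, 4, 0, 0, 0; Σd² = 8
ρ = 1 − 6·8/(7·48) = 1 − 48/336 = 0.857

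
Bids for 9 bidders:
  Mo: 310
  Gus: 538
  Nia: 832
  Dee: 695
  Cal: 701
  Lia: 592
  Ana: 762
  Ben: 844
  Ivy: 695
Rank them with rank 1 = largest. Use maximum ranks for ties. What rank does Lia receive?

Sorted (descending): 844, 832, 762, 701, 695, 695, 592, 538, 310
The 2 values of 695 occupy positions 5–6 → each gets rank 6.
Lia has value 592 → rank 7.

7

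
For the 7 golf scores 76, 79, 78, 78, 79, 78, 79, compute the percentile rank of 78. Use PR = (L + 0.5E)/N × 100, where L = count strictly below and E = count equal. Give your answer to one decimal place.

N = 7.
Strictly below 78: 1. Equal to 78: 3.
PR = (1 + 0.5·3)/7 × 100 = 35.7

35.7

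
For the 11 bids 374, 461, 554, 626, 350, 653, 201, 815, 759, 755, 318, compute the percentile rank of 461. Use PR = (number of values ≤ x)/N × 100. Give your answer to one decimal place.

N = 11.
Strictly below 461: 4. Equal to 461: 1.
PR = 5/11 × 100 = 45.5

45.5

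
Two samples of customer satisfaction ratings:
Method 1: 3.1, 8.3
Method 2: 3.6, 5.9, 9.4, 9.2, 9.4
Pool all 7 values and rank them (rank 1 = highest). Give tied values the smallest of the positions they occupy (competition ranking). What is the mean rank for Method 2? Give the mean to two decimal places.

Sorted (descending): 9.4, 9.4, 9.2, 8.3, 5.9, 3.6, 3.1
The 2 values of 9.4 occupy positions 1–2 → each gets rank 1.
Method 2 values → pooled ranks: 3.6→6, 5.9→5, 9.4→1, 9.2→3, 9.4→1
Mean rank = (6 + 5 + 1 + 3 + 1) / 5 = 3.20

3.20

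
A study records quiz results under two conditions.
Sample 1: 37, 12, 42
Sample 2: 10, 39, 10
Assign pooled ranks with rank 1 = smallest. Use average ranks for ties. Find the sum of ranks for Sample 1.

13

Sorted (ascending): 10, 10, 12, 37, 39, 42
The 2 values of 10 occupy positions 1–2 → average rank (1+2)/2 = 1.5.
Sample 1 values → pooled ranks: 37→4, 12→3, 42→6
Rank sum = 4 + 3 + 6 = 13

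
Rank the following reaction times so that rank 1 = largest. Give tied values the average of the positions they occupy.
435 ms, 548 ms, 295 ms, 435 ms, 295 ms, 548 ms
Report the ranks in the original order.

3.5, 1.5, 5.5, 3.5, 5.5, 1.5

Sorted (descending): 548, 548, 435, 435, 295, 295
The 2 values of 548 occupy positions 1–2 → average rank (1+2)/2 = 1.5.
The 2 values of 435 occupy positions 3–4 → average rank (3+4)/2 = 3.5.
The 2 values of 295 occupy positions 5–6 → average rank (5+6)/2 = 5.5.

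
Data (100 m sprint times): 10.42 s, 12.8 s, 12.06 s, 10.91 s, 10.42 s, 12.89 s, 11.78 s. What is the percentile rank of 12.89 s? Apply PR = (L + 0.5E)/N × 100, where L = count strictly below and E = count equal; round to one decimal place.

N = 7.
Strictly below 12.89: 6. Equal to 12.89: 1.
PR = (6 + 0.5·1)/7 × 100 = 92.9

92.9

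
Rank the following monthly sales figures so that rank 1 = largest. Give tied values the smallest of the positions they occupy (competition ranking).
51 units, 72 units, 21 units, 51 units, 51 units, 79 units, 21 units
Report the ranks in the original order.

Sorted (descending): 79, 72, 51, 51, 51, 21, 21
The 3 values of 51 occupy positions 3–5 → each gets rank 3.
The 2 values of 21 occupy positions 6–7 → each gets rank 6.

3, 2, 6, 3, 3, 1, 6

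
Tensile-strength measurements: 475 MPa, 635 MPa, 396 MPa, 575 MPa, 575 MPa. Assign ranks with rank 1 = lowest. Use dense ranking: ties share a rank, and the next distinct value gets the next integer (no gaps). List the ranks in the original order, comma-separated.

Sorted (ascending): 396, 475, 575, 575, 635
The 2 values of 575 share dense rank 3.
Remaining distinct values take the next consecutive integers.

2, 4, 1, 3, 3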